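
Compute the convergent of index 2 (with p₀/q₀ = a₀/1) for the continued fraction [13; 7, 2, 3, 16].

197/15

Using pₖ = aₖpₖ₋₁ + pₖ₋₂, qₖ = aₖqₖ₋₁ + qₖ₋₂ (with p₋₁=1, p₋₂=0, q₋₁=0, q₋₂=1):
  k=0: a=13, p=13, q=1
  k=1: a=7, p=92, q=7
  k=2: a=2, p=197, q=15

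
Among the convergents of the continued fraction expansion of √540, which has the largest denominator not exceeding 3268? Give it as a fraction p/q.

28327/1219

√540 = [23; 4, 4, 1, 10, 1, 4, 4, 46, …] (period length 8).
Convergents:
  p_0/q_0 = 23/1
  p_1/q_1 = 93/4
  p_2/q_2 = 395/17
  p_3/q_3 = 488/21
  p_4/q_4 = 5275/227
  p_5/q_5 = 5763/248
  p_6/q_6 = 28327/1219
  p_7/q_7 = 119071/5124
q_6 = 1219 ≤ 3268 < 5124 = q_7, so the answer is 28327/1219.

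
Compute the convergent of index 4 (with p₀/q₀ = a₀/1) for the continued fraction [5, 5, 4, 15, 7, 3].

Using pₖ = aₖpₖ₋₁ + pₖ₋₂, qₖ = aₖqₖ₋₁ + qₖ₋₂ (with p₋₁=1, p₋₂=0, q₋₁=0, q₋₂=1):
  k=0: a=5, p=5, q=1
  k=1: a=5, p=26, q=5
  k=2: a=4, p=109, q=21
  k=3: a=15, p=1661, q=320
  k=4: a=7, p=11736, q=2261

11736/2261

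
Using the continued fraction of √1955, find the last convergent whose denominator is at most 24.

619/14

√1955 = [44; 4, 1, 1, 1, 4, 88, …] (period length 6).
Convergents:
  p_0/q_0 = 44/1
  p_1/q_1 = 177/4
  p_2/q_2 = 221/5
  p_3/q_3 = 398/9
  p_4/q_4 = 619/14
  p_5/q_5 = 2874/65
q_4 = 14 ≤ 24 < 65 = q_5, so the answer is 619/14.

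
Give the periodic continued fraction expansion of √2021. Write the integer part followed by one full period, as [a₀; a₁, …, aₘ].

a₀ = ⌊√2021⌋ = 44.

[44; 1, 21, 2, 21, 1, 88]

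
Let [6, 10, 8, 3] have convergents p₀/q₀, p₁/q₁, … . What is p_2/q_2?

Using pₖ = aₖpₖ₋₁ + pₖ₋₂, qₖ = aₖqₖ₋₁ + qₖ₋₂ (with p₋₁=1, p₋₂=0, q₋₁=0, q₋₂=1):
  k=0: a=6, p=6, q=1
  k=1: a=10, p=61, q=10
  k=2: a=8, p=494, q=81

494/81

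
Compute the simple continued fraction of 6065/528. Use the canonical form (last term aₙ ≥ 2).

[11; 2, 18, 2, 1, 4]

6065 = 11×528 + 257
528 = 2×257 + 14
257 = 18×14 + 5
14 = 2×5 + 4
5 = 1×4 + 1
4 = 4×1 + 0  (stop)
So 6065/528 = [11; 2, 18, 2, 1, 4].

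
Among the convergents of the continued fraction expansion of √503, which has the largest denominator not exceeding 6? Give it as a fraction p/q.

√503 = [22; 2, 2, 1, 21, 1, 2, 2, 44, …] (period length 8).
Convergents:
  p_0/q_0 = 22/1
  p_1/q_1 = 45/2
  p_2/q_2 = 112/5
  p_3/q_3 = 157/7
q_2 = 5 ≤ 6 < 7 = q_3, so the answer is 112/5.

112/5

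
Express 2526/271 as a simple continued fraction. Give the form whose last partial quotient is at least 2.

[9; 3, 8, 1, 2, 3]

2526 = 9*271 + 87
271 = 3*87 + 10
87 = 8*10 + 7
10 = 1*7 + 3
7 = 2*3 + 1
3 = 3*1 + 0  (stop)
So 2526/271 = [9; 3, 8, 1, 2, 3].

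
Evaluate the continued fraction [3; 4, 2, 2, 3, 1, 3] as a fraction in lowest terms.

1181/366

Using pₖ = aₖpₖ₋₁ + pₖ₋₂ and qₖ = aₖqₖ₋₁ + qₖ₋₂:
  k=0: a=3, p=3, q=1
  k=1: a=4, p=13, q=4
  k=2: a=2, p=29, q=9
  k=3: a=2, p=71, q=22
  k=4: a=3, p=242, q=75
  k=5: a=1, p=313, q=97
  k=6: a=3, p=1181, q=366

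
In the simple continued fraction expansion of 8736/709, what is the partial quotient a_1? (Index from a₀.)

8736 = 12·709 + 228   →  a_0 = 12
709 = 3·228 + 25   →  a_1 = 3

3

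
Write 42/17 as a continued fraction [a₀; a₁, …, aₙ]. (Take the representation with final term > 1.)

42 = 2·17 + 8
17 = 2·8 + 1
8 = 8·1 + 0  (stop)
So 42/17 = [2; 2, 8].

[2; 2, 8]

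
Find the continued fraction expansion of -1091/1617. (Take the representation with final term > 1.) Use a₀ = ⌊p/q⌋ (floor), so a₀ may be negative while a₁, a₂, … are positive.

-1091 = -1*1617 + 526
1617 = 3*526 + 39
526 = 13*39 + 19
39 = 2*19 + 1
19 = 19*1 + 0  (stop)
So -1091/1617 = [-1; 3, 13, 2, 19].

[-1; 3, 13, 2, 19]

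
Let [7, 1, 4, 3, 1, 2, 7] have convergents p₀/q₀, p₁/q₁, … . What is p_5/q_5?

453/58

Using pₖ = aₖpₖ₋₁ + pₖ₋₂, qₖ = aₖqₖ₋₁ + qₖ₋₂ (with p₋₁=1, p₋₂=0, q₋₁=0, q₋₂=1):
  k=0: a=7, p=7, q=1
  k=1: a=1, p=8, q=1
  k=2: a=4, p=39, q=5
  k=3: a=3, p=125, q=16
  k=4: a=1, p=164, q=21
  k=5: a=2, p=453, q=58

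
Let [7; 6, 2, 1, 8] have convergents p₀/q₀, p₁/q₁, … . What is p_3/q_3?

Using pₖ = aₖpₖ₋₁ + pₖ₋₂, qₖ = aₖqₖ₋₁ + qₖ₋₂ (with p₋₁=1, p₋₂=0, q₋₁=0, q₋₂=1):
  k=0: a=7, p=7, q=1
  k=1: a=6, p=43, q=6
  k=2: a=2, p=93, q=13
  k=3: a=1, p=136, q=19

136/19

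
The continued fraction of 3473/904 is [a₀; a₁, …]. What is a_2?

5

3473 = 3·904 + 761   →  a_0 = 3
904 = 1·761 + 143   →  a_1 = 1
761 = 5·143 + 46   →  a_2 = 5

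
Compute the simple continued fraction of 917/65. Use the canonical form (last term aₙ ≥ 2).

917 = 14·65 + 7
65 = 9·7 + 2
7 = 3·2 + 1
2 = 2·1 + 0  (stop)
So 917/65 = [14; 9, 3, 2].

[14; 9, 3, 2]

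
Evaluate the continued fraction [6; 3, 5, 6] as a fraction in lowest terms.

625/99

Fold from the inside: start with 6/1.
  5 + 1/6 = 31/6
  3 + 6/31 = 99/31
  6 + 31/99 = 625/99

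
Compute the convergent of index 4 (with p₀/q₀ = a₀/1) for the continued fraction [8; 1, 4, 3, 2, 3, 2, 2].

326/37

Using pₖ = aₖpₖ₋₁ + pₖ₋₂, qₖ = aₖqₖ₋₁ + qₖ₋₂ (with p₋₁=1, p₋₂=0, q₋₁=0, q₋₂=1):
  k=0: a=8, p=8, q=1
  k=1: a=1, p=9, q=1
  k=2: a=4, p=44, q=5
  k=3: a=3, p=141, q=16
  k=4: a=2, p=326, q=37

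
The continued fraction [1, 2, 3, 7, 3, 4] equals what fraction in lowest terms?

Fold from the inside: start with 4/1.
  3 + 1/4 = 13/4
  7 + 4/13 = 95/13
  3 + 13/95 = 298/95
  2 + 95/298 = 691/298
  1 + 298/691 = 989/691

989/691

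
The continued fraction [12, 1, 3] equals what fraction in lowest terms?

51/4

Fold from the inside: start with 3/1.
  1 + 1/3 = 4/3
  12 + 3/4 = 51/4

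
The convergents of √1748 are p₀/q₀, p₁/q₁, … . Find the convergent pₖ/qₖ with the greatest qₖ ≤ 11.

209/5

√1748 = [41; 1, 4, 4, 4, 1, 82, …] (period length 6).
Convergents:
  p_0/q_0 = 41/1
  p_1/q_1 = 42/1
  p_2/q_2 = 209/5
  p_3/q_3 = 878/21
q_2 = 5 ≤ 11 < 21 = q_3, so the answer is 209/5.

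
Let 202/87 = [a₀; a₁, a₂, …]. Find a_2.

9

202 = 2·87 + 28   →  a_0 = 2
87 = 3·28 + 3   →  a_1 = 3
28 = 9·3 + 1   →  a_2 = 9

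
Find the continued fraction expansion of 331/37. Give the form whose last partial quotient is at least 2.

331 = 8·37 + 35
37 = 1·35 + 2
35 = 17·2 + 1
2 = 2·1 + 0  (stop)
So 331/37 = [8; 1, 17, 2].

[8; 1, 17, 2]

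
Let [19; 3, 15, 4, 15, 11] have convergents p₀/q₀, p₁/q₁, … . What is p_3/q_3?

Using pₖ = aₖpₖ₋₁ + pₖ₋₂, qₖ = aₖqₖ₋₁ + qₖ₋₂ (with p₋₁=1, p₋₂=0, q₋₁=0, q₋₂=1):
  k=0: a=19, p=19, q=1
  k=1: a=3, p=58, q=3
  k=2: a=15, p=889, q=46
  k=3: a=4, p=3614, q=187

3614/187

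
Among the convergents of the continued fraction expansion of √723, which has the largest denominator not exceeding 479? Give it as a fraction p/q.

12799/476

√723 = [26; 1, 7, 1, 52, …] (period length 4).
Convergents:
  p_0/q_0 = 26/1
  p_1/q_1 = 27/1
  p_2/q_2 = 215/8
  p_3/q_3 = 242/9
  p_4/q_4 = 12799/476
  p_5/q_5 = 13041/485
q_4 = 476 ≤ 479 < 485 = q_5, so the answer is 12799/476.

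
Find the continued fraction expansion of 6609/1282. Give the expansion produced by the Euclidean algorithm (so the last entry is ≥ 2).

[5; 6, 2, 3, 1, 4, 1, 3]

6609 = 5·1282 + 199
1282 = 6·199 + 88
199 = 2·88 + 23
88 = 3·23 + 19
23 = 1·19 + 4
19 = 4·4 + 3
4 = 1·3 + 1
3 = 3·1 + 0  (stop)
So 6609/1282 = [5; 6, 2, 3, 1, 4, 1, 3].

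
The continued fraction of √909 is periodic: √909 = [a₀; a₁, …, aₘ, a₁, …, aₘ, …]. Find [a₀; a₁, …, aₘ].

a₀ = ⌊√909⌋ = 30.
With m₀=0, d₀=1 and mₖ₊₁ = dₖaₖ − mₖ, dₖ₊₁ = (n − mₖ₊₁²)/dₖ, aₖ₊₁ = ⌊(a₀+mₖ₊₁)/dₖ₊₁⌋:
  k=1: m=30, d=9, a=6
  k=2: m=24, d=37, a=1
  k=3: m=13, d=20, a=2
  k=4: m=27, d=9, a=6
  k=5: m=27, d=20, a=2
  k=6: m=13, d=37, a=1
  k=7: m=24, d=9, a=6
  k=8: m=30, d=1, a=60
d=1 and a=2a₀=60 at k=8, so the next step gives (m, d) = (30, 9) again — its k=1 value — and the period has length 8.

[30; 6, 1, 2, 6, 2, 1, 6, 60]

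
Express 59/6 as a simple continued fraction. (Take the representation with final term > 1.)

59 = 9·6 + 5
6 = 1·5 + 1
5 = 5·1 + 0  (stop)
So 59/6 = [9; 1, 5].

[9; 1, 5]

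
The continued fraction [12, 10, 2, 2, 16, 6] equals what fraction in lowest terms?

Fold from the inside: start with 6/1.
  16 + 1/6 = 97/6
  2 + 6/97 = 200/97
  2 + 97/200 = 497/200
  10 + 200/497 = 5170/497
  12 + 497/5170 = 62537/5170

62537/5170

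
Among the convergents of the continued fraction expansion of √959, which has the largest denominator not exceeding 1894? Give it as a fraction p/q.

58529/1890

√959 = [30; 1, 29, 1, 60, …] (period length 4).
Convergents:
  p_0/q_0 = 30/1
  p_1/q_1 = 31/1
  p_2/q_2 = 929/30
  p_3/q_3 = 960/31
  p_4/q_4 = 58529/1890
  p_5/q_5 = 59489/1921
q_4 = 1890 ≤ 1894 < 1921 = q_5, so the answer is 58529/1890.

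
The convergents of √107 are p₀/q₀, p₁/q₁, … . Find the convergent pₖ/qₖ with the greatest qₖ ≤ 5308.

40104/3877

√107 = [10; 2, 1, 9, 1, 2, 20, …] (period length 6).
Convergents:
  p_0/q_0 = 10/1
  p_1/q_1 = 21/2
  p_2/q_2 = 31/3
  p_3/q_3 = 300/29
  p_4/q_4 = 331/32
  p_5/q_5 = 962/93
  p_6/q_6 = 19571/1892
  p_7/q_7 = 40104/3877
  p_8/q_8 = 59675/5769
q_7 = 3877 ≤ 5308 < 5769 = q_8, so the answer is 40104/3877.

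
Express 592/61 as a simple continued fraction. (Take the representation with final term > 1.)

[9; 1, 2, 2, 1, 1, 3]

592 = 9×61 + 43
61 = 1×43 + 18
43 = 2×18 + 7
18 = 2×7 + 4
7 = 1×4 + 3
4 = 1×3 + 1
3 = 3×1 + 0  (stop)
So 592/61 = [9; 1, 2, 2, 1, 1, 3].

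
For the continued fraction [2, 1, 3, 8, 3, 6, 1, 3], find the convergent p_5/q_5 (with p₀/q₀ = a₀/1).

1795/651

Using pₖ = aₖpₖ₋₁ + pₖ₋₂, qₖ = aₖqₖ₋₁ + qₖ₋₂ (with p₋₁=1, p₋₂=0, q₋₁=0, q₋₂=1):
  k=0: a=2, p=2, q=1
  k=1: a=1, p=3, q=1
  k=2: a=3, p=11, q=4
  k=3: a=8, p=91, q=33
  k=4: a=3, p=284, q=103
  k=5: a=6, p=1795, q=651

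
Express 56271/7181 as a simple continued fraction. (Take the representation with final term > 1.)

[7; 1, 5, 9, 1, 8, 6, 2]

56271 = 7×7181 + 6004
7181 = 1×6004 + 1177
6004 = 5×1177 + 119
1177 = 9×119 + 106
119 = 1×106 + 13
106 = 8×13 + 2
13 = 6×2 + 1
2 = 2×1 + 0  (stop)
So 56271/7181 = [7; 1, 5, 9, 1, 8, 6, 2].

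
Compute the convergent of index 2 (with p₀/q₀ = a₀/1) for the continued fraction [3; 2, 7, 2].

52/15

Using pₖ = aₖpₖ₋₁ + pₖ₋₂, qₖ = aₖqₖ₋₁ + qₖ₋₂ (with p₋₁=1, p₋₂=0, q₋₁=0, q₋₂=1):
  k=0: a=3, p=3, q=1
  k=1: a=2, p=7, q=2
  k=2: a=7, p=52, q=15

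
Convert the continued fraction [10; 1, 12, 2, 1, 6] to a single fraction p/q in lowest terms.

2917/267

Using pₖ = aₖpₖ₋₁ + pₖ₋₂ and qₖ = aₖqₖ₋₁ + qₖ₋₂:
  k=0: a=10, p=10, q=1
  k=1: a=1, p=11, q=1
  k=2: a=12, p=142, q=13
  k=3: a=2, p=295, q=27
  k=4: a=1, p=437, q=40
  k=5: a=6, p=2917, q=267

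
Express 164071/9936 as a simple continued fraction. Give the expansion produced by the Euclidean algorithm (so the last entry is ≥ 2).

[16; 1, 1, 19, 16, 1, 14]

164071 = 16*9936 + 5095
9936 = 1*5095 + 4841
5095 = 1*4841 + 254
4841 = 19*254 + 15
254 = 16*15 + 14
15 = 1*14 + 1
14 = 14*1 + 0  (stop)
So 164071/9936 = [16; 1, 1, 19, 16, 1, 14].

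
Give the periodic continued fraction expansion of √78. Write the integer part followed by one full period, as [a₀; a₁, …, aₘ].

a₀ = ⌊√78⌋ = 8.
With m₀=0, d₀=1 and mₖ₊₁ = dₖaₖ − mₖ, dₖ₊₁ = (n − mₖ₊₁²)/dₖ, aₖ₊₁ = ⌊(a₀+mₖ₊₁)/dₖ₊₁⌋:
  k=1: m=8, d=14, a=1
  k=2: m=6, d=3, a=4
  k=3: m=6, d=14, a=1
  k=4: m=8, d=1, a=16
d=1 and a=2a₀=16 at k=4, so the next step gives (m, d) = (8, 14) again — its k=1 value — and the period has length 4.

[8; 1, 4, 1, 16]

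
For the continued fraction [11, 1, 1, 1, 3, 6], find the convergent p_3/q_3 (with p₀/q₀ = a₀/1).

35/3

Using pₖ = aₖpₖ₋₁ + pₖ₋₂, qₖ = aₖqₖ₋₁ + qₖ₋₂ (with p₋₁=1, p₋₂=0, q₋₁=0, q₋₂=1):
  k=0: a=11, p=11, q=1
  k=1: a=1, p=12, q=1
  k=2: a=1, p=23, q=2
  k=3: a=1, p=35, q=3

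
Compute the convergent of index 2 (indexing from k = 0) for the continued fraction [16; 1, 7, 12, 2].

135/8

Using pₖ = aₖpₖ₋₁ + pₖ₋₂, qₖ = aₖqₖ₋₁ + qₖ₋₂ (with p₋₁=1, p₋₂=0, q₋₁=0, q₋₂=1):
  k=0: a=16, p=16, q=1
  k=1: a=1, p=17, q=1
  k=2: a=7, p=135, q=8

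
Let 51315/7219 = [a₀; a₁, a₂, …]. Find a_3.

3

51315 = 7·7219 + 782   →  a_0 = 7
7219 = 9·782 + 181   →  a_1 = 9
782 = 4·181 + 58   →  a_2 = 4
181 = 3·58 + 7   →  a_3 = 3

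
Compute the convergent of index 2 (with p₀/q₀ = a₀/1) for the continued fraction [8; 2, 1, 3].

Using pₖ = aₖpₖ₋₁ + pₖ₋₂, qₖ = aₖqₖ₋₁ + qₖ₋₂ (with p₋₁=1, p₋₂=0, q₋₁=0, q₋₂=1):
  k=0: a=8, p=8, q=1
  k=1: a=2, p=17, q=2
  k=2: a=1, p=25, q=3

25/3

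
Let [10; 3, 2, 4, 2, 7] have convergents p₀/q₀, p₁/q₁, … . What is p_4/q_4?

Using pₖ = aₖpₖ₋₁ + pₖ₋₂, qₖ = aₖqₖ₋₁ + qₖ₋₂ (with p₋₁=1, p₋₂=0, q₋₁=0, q₋₂=1):
  k=0: a=10, p=10, q=1
  k=1: a=3, p=31, q=3
  k=2: a=2, p=72, q=7
  k=3: a=4, p=319, q=31
  k=4: a=2, p=710, q=69

710/69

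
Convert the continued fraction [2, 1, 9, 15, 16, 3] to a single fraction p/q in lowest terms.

Fold from the inside: start with 3/1.
  16 + 1/3 = 49/3
  15 + 3/49 = 738/49
  9 + 49/738 = 6691/738
  1 + 738/6691 = 7429/6691
  2 + 6691/7429 = 21549/7429

21549/7429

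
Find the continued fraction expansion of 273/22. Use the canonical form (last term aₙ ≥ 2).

273 = 12*22 + 9
22 = 2*9 + 4
9 = 2*4 + 1
4 = 4*1 + 0  (stop)
So 273/22 = [12; 2, 2, 4].

[12; 2, 2, 4]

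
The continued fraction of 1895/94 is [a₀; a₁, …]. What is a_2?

1895 = 20·94 + 15   →  a_0 = 20
94 = 6·15 + 4   →  a_1 = 6
15 = 3·4 + 3   →  a_2 = 3

3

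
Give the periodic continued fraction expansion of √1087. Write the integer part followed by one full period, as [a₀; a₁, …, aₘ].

a₀ = ⌊√1087⌋ = 32.

[32; 1, 31, 1, 64]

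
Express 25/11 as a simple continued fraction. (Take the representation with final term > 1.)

25 = 2·11 + 3
11 = 3·3 + 2
3 = 1·2 + 1
2 = 2·1 + 0  (stop)
So 25/11 = [2; 3, 1, 2].

[2; 3, 1, 2]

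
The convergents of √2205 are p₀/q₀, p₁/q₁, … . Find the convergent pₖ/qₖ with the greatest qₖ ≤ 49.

2207/47

√2205 = [46; 1, 22, 2, 22, 1, 92, …] (period length 6).
Convergents:
  p_0/q_0 = 46/1
  p_1/q_1 = 47/1
  p_2/q_2 = 1080/23
  p_3/q_3 = 2207/47
  p_4/q_4 = 49634/1057
q_3 = 47 ≤ 49 < 1057 = q_4, so the answer is 2207/47.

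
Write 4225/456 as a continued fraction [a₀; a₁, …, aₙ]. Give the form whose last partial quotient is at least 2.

[9; 3, 1, 3, 3, 9]

4225 = 9·456 + 121
456 = 3·121 + 93
121 = 1·93 + 28
93 = 3·28 + 9
28 = 3·9 + 1
9 = 9·1 + 0  (stop)
So 4225/456 = [9; 3, 1, 3, 3, 9].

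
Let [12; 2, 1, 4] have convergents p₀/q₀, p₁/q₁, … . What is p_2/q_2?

Using pₖ = aₖpₖ₋₁ + pₖ₋₂, qₖ = aₖqₖ₋₁ + qₖ₋₂ (with p₋₁=1, p₋₂=0, q₋₁=0, q₋₂=1):
  k=0: a=12, p=12, q=1
  k=1: a=2, p=25, q=2
  k=2: a=1, p=37, q=3

37/3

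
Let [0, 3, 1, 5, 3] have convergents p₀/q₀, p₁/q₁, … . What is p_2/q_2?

1/4

Using pₖ = aₖpₖ₋₁ + pₖ₋₂, qₖ = aₖqₖ₋₁ + qₖ₋₂ (with p₋₁=1, p₋₂=0, q₋₁=0, q₋₂=1):
  k=0: a=0, p=0, q=1
  k=1: a=3, p=1, q=3
  k=2: a=1, p=1, q=4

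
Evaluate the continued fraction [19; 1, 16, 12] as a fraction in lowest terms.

Using pₖ = aₖpₖ₋₁ + pₖ₋₂ and qₖ = aₖqₖ₋₁ + qₖ₋₂:
  k=0: a=19, p=19, q=1
  k=1: a=1, p=20, q=1
  k=2: a=16, p=339, q=17
  k=3: a=12, p=4088, q=205

4088/205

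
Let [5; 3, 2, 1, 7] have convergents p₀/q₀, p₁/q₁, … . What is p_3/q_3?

53/10

Using pₖ = aₖpₖ₋₁ + pₖ₋₂, qₖ = aₖqₖ₋₁ + qₖ₋₂ (with p₋₁=1, p₋₂=0, q₋₁=0, q₋₂=1):
  k=0: a=5, p=5, q=1
  k=1: a=3, p=16, q=3
  k=2: a=2, p=37, q=7
  k=3: a=1, p=53, q=10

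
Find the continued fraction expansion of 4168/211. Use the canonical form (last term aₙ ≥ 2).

[19; 1, 3, 17, 3]

4168 = 19×211 + 159
211 = 1×159 + 52
159 = 3×52 + 3
52 = 17×3 + 1
3 = 3×1 + 0  (stop)
So 4168/211 = [19; 1, 3, 17, 3].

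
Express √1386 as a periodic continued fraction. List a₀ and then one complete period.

[37; 4, 2, 1, 2, 1, 2, 4, 74]

a₀ = ⌊√1386⌋ = 37.
With m₀=0, d₀=1 and mₖ₊₁ = dₖaₖ − mₖ, dₖ₊₁ = (n − mₖ₊₁²)/dₖ, aₖ₊₁ = ⌊(a₀+mₖ₊₁)/dₖ₊₁⌋:
  k=1: m=37, d=17, a=4
  k=2: m=31, d=25, a=2
  k=3: m=19, d=41, a=1
  k=4: m=22, d=22, a=2
  k=5: m=22, d=41, a=1
  k=6: m=19, d=25, a=2
  k=7: m=31, d=17, a=4
  k=8: m=37, d=1, a=74
d=1 and a=2a₀=74 at k=8, so the next step gives (m, d) = (37, 17) again — its k=1 value — and the period has length 8.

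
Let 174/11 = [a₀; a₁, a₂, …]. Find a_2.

4

174 = 15·11 + 9   →  a_0 = 15
11 = 1·9 + 2   →  a_1 = 1
9 = 4·2 + 1   →  a_2 = 4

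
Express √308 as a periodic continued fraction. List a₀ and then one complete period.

[17; 1, 1, 4, 1, 1, 34]

a₀ = ⌊√308⌋ = 17.
With m₀=0, d₀=1 and mₖ₊₁ = dₖaₖ − mₖ, dₖ₊₁ = (n − mₖ₊₁²)/dₖ, aₖ₊₁ = ⌊(a₀+mₖ₊₁)/dₖ₊₁⌋:
  k=1: m=17, d=19, a=1
  k=2: m=2, d=16, a=1
  k=3: m=14, d=7, a=4
  k=4: m=14, d=16, a=1
  k=5: m=2, d=19, a=1
  k=6: m=17, d=1, a=34
d=1 and a=2a₀=34 at k=6, so the next step gives (m, d) = (17, 19) again — its k=1 value — and the period has length 6.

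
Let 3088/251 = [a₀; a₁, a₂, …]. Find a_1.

3088 = 12·251 + 76   →  a_0 = 12
251 = 3·76 + 23   →  a_1 = 3

3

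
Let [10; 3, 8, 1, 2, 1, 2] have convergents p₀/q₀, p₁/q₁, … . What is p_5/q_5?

1125/109

Using pₖ = aₖpₖ₋₁ + pₖ₋₂, qₖ = aₖqₖ₋₁ + qₖ₋₂ (with p₋₁=1, p₋₂=0, q₋₁=0, q₋₂=1):
  k=0: a=10, p=10, q=1
  k=1: a=3, p=31, q=3
  k=2: a=8, p=258, q=25
  k=3: a=1, p=289, q=28
  k=4: a=2, p=836, q=81
  k=5: a=1, p=1125, q=109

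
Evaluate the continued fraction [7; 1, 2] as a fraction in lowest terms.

Using pₖ = aₖpₖ₋₁ + pₖ₋₂ and qₖ = aₖqₖ₋₁ + qₖ₋₂:
  k=0: a=7, p=7, q=1
  k=1: a=1, p=8, q=1
  k=2: a=2, p=23, q=3

23/3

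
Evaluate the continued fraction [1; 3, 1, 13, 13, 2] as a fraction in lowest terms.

1873/1493

Fold from the inside: start with 2/1.
  13 + 1/2 = 27/2
  13 + 2/27 = 353/27
  1 + 27/353 = 380/353
  3 + 353/380 = 1493/380
  1 + 380/1493 = 1873/1493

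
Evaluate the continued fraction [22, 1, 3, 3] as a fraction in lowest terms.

Using pₖ = aₖpₖ₋₁ + pₖ₋₂ and qₖ = aₖqₖ₋₁ + qₖ₋₂:
  k=0: a=22, p=22, q=1
  k=1: a=1, p=23, q=1
  k=2: a=3, p=91, q=4
  k=3: a=3, p=296, q=13

296/13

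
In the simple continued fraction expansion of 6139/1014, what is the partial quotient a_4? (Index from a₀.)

2

6139 = 6·1014 + 55   →  a_0 = 6
1014 = 18·55 + 24   →  a_1 = 18
55 = 2·24 + 7   →  a_2 = 2
24 = 3·7 + 3   →  a_3 = 3
7 = 2·3 + 1   →  a_4 = 2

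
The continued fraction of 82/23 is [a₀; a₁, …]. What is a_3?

3

82 = 3·23 + 13   →  a_0 = 3
23 = 1·13 + 10   →  a_1 = 1
13 = 1·10 + 3   →  a_2 = 1
10 = 3·3 + 1   →  a_3 = 3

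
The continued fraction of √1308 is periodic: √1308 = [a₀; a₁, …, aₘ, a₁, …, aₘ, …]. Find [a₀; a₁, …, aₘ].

[36; 6, 72]

a₀ = ⌊√1308⌋ = 36.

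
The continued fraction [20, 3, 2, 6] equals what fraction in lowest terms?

913/45

Using pₖ = aₖpₖ₋₁ + pₖ₋₂ and qₖ = aₖqₖ₋₁ + qₖ₋₂:
  k=0: a=20, p=20, q=1
  k=1: a=3, p=61, q=3
  k=2: a=2, p=142, q=7
  k=3: a=6, p=913, q=45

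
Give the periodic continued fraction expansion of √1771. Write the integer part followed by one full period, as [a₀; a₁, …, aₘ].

[42; 12, 84]

a₀ = ⌊√1771⌋ = 42.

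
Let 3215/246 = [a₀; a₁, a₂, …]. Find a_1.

14

3215 = 13·246 + 17   →  a_0 = 13
246 = 14·17 + 8   →  a_1 = 14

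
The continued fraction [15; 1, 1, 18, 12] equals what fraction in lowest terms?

6919/446

Using pₖ = aₖpₖ₋₁ + pₖ₋₂ and qₖ = aₖqₖ₋₁ + qₖ₋₂:
  k=0: a=15, p=15, q=1
  k=1: a=1, p=16, q=1
  k=2: a=1, p=31, q=2
  k=3: a=18, p=574, q=37
  k=4: a=12, p=6919, q=446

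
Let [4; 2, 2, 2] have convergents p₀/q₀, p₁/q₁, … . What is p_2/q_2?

22/5

Using pₖ = aₖpₖ₋₁ + pₖ₋₂, qₖ = aₖqₖ₋₁ + qₖ₋₂ (with p₋₁=1, p₋₂=0, q₋₁=0, q₋₂=1):
  k=0: a=4, p=4, q=1
  k=1: a=2, p=9, q=2
  k=2: a=2, p=22, q=5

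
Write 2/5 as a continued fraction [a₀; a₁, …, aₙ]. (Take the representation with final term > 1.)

[0; 2, 2]

2 = 0×5 + 2
5 = 2×2 + 1
2 = 2×1 + 0  (stop)
So 2/5 = [0; 2, 2].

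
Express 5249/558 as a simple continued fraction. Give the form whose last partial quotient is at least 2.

5249 = 9×558 + 227
558 = 2×227 + 104
227 = 2×104 + 19
104 = 5×19 + 9
19 = 2×9 + 1
9 = 9×1 + 0  (stop)
So 5249/558 = [9; 2, 2, 5, 2, 9].

[9; 2, 2, 5, 2, 9]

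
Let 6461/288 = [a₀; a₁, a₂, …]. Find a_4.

6461 = 22·288 + 125   →  a_0 = 22
288 = 2·125 + 38   →  a_1 = 2
125 = 3·38 + 11   →  a_2 = 3
38 = 3·11 + 5   →  a_3 = 3
11 = 2·5 + 1   →  a_4 = 2

2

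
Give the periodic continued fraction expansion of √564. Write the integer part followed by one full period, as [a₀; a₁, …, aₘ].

a₀ = ⌊√564⌋ = 23.
With m₀=0, d₀=1 and mₖ₊₁ = dₖaₖ − mₖ, dₖ₊₁ = (n − mₖ₊₁²)/dₖ, aₖ₊₁ = ⌊(a₀+mₖ₊₁)/dₖ₊₁⌋:
  k=1: m=23, d=35, a=1
  k=2: m=12, d=12, a=2
  k=3: m=12, d=35, a=1
  k=4: m=23, d=1, a=46
d=1 and a=2a₀=46 at k=4, so the next step gives (m, d) = (23, 35) again — its k=1 value — and the period has length 4.

[23; 1, 2, 1, 46]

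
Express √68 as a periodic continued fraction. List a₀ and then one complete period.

[8; 4, 16]

a₀ = ⌊√68⌋ = 8.
With m₀=0, d₀=1 and mₖ₊₁ = dₖaₖ − mₖ, dₖ₊₁ = (n − mₖ₊₁²)/dₖ, aₖ₊₁ = ⌊(a₀+mₖ₊₁)/dₖ₊₁⌋:
  k=1: m=8, d=4, a=4
  k=2: m=8, d=1, a=16
d=1 and a=2a₀=16 at k=2, so the next step gives (m, d) = (8, 4) again — its k=1 value — and the period has length 2.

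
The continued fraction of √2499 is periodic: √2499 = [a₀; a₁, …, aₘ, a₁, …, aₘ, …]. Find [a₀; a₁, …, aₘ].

[49; 1, 98]

a₀ = ⌊√2499⌋ = 49.
With m₀=0, d₀=1 and mₖ₊₁ = dₖaₖ − mₖ, dₖ₊₁ = (n − mₖ₊₁²)/dₖ, aₖ₊₁ = ⌊(a₀+mₖ₊₁)/dₖ₊₁⌋:
  k=1: m=49, d=98, a=1
  k=2: m=49, d=1, a=98
d=1 and a=2a₀=98 at k=2, so the next step gives (m, d) = (49, 98) again — its k=1 value — and the period has length 2.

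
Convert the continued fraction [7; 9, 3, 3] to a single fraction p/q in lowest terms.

Using pₖ = aₖpₖ₋₁ + pₖ₋₂ and qₖ = aₖqₖ₋₁ + qₖ₋₂:
  k=0: a=7, p=7, q=1
  k=1: a=9, p=64, q=9
  k=2: a=3, p=199, q=28
  k=3: a=3, p=661, q=93

661/93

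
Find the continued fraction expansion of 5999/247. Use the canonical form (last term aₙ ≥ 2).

5999 = 24*247 + 71
247 = 3*71 + 34
71 = 2*34 + 3
34 = 11*3 + 1
3 = 3*1 + 0  (stop)
So 5999/247 = [24; 3, 2, 11, 3].

[24; 3, 2, 11, 3]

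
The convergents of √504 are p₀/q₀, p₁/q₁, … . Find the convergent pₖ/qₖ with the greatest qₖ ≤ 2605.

40365/1798

√504 = [22; 2, 4, 2, 44, …] (period length 4).
Convergents:
  p_0/q_0 = 22/1
  p_1/q_1 = 45/2
  p_2/q_2 = 202/9
  p_3/q_3 = 449/20
  p_4/q_4 = 19958/889
  p_5/q_5 = 40365/1798
  p_6/q_6 = 181418/8081
q_5 = 1798 ≤ 2605 < 8081 = q_6, so the answer is 40365/1798.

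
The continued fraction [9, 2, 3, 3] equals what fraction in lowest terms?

217/23

Using pₖ = aₖpₖ₋₁ + pₖ₋₂ and qₖ = aₖqₖ₋₁ + qₖ₋₂:
  k=0: a=9, p=9, q=1
  k=1: a=2, p=19, q=2
  k=2: a=3, p=66, q=7
  k=3: a=3, p=217, q=23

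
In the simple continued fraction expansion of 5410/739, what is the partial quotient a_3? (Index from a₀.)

2

5410 = 7·739 + 237   →  a_0 = 7
739 = 3·237 + 28   →  a_1 = 3
237 = 8·28 + 13   →  a_2 = 8
28 = 2·13 + 2   →  a_3 = 2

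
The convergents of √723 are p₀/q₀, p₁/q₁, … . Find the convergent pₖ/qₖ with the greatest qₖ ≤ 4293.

104086/3871

√723 = [26; 1, 7, 1, 52, …] (period length 4).
Convergents:
  p_0/q_0 = 26/1
  p_1/q_1 = 27/1
  p_2/q_2 = 215/8
  p_3/q_3 = 242/9
  p_4/q_4 = 12799/476
  p_5/q_5 = 13041/485
  p_6/q_6 = 104086/3871
  p_7/q_7 = 117127/4356
q_6 = 3871 ≤ 4293 < 4356 = q_7, so the answer is 104086/3871.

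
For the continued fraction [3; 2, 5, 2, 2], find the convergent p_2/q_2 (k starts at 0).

Using pₖ = aₖpₖ₋₁ + pₖ₋₂, qₖ = aₖqₖ₋₁ + qₖ₋₂ (with p₋₁=1, p₋₂=0, q₋₁=0, q₋₂=1):
  k=0: a=3, p=3, q=1
  k=1: a=2, p=7, q=2
  k=2: a=5, p=38, q=11

38/11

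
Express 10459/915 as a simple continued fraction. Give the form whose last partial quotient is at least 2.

[11; 2, 3, 9, 1, 3, 3]

10459 = 11·915 + 394
915 = 2·394 + 127
394 = 3·127 + 13
127 = 9·13 + 10
13 = 1·10 + 3
10 = 3·3 + 1
3 = 3·1 + 0  (stop)
So 10459/915 = [11; 2, 3, 9, 1, 3, 3].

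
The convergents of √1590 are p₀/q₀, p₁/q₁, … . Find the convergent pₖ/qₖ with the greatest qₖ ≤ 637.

√1590 = [39; 1, 6, 1, 78, …] (period length 4).
Convergents:
  p_0/q_0 = 39/1
  p_1/q_1 = 40/1
  p_2/q_2 = 279/7
  p_3/q_3 = 319/8
  p_4/q_4 = 25161/631
  p_5/q_5 = 25480/639
q_4 = 631 ≤ 637 < 639 = q_5, so the answer is 25161/631.

25161/631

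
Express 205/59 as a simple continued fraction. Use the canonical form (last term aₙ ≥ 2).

[3; 2, 9, 3]

205 = 3·59 + 28
59 = 2·28 + 3
28 = 9·3 + 1
3 = 3·1 + 0  (stop)
So 205/59 = [3; 2, 9, 3].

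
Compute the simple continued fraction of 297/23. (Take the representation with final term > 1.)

297 = 12·23 + 21
23 = 1·21 + 2
21 = 10·2 + 1
2 = 2·1 + 0  (stop)
So 297/23 = [12; 1, 10, 2].

[12; 1, 10, 2]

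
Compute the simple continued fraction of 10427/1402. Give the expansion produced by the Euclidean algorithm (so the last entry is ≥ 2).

[7; 2, 3, 2, 14, 6]

10427 = 7*1402 + 613
1402 = 2*613 + 176
613 = 3*176 + 85
176 = 2*85 + 6
85 = 14*6 + 1
6 = 6*1 + 0  (stop)
So 10427/1402 = [7; 2, 3, 2, 14, 6].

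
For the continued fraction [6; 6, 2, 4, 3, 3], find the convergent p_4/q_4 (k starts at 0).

Using pₖ = aₖpₖ₋₁ + pₖ₋₂, qₖ = aₖqₖ₋₁ + qₖ₋₂ (with p₋₁=1, p₋₂=0, q₋₁=0, q₋₂=1):
  k=0: a=6, p=6, q=1
  k=1: a=6, p=37, q=6
  k=2: a=2, p=80, q=13
  k=3: a=4, p=357, q=58
  k=4: a=3, p=1151, q=187

1151/187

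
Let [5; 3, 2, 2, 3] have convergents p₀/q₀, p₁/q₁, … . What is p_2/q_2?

Using pₖ = aₖpₖ₋₁ + pₖ₋₂, qₖ = aₖqₖ₋₁ + qₖ₋₂ (with p₋₁=1, p₋₂=0, q₋₁=0, q₋₂=1):
  k=0: a=5, p=5, q=1
  k=1: a=3, p=16, q=3
  k=2: a=2, p=37, q=7

37/7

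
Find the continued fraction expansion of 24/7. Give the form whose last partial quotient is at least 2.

24 = 3×7 + 3
7 = 2×3 + 1
3 = 3×1 + 0  (stop)
So 24/7 = [3; 2, 3].

[3; 2, 3]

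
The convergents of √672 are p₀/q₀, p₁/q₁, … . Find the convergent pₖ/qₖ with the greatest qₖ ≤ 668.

17161/662

√672 = [25; 1, 11, 1, 50, …] (period length 4).
Convergents:
  p_0/q_0 = 25/1
  p_1/q_1 = 26/1
  p_2/q_2 = 311/12
  p_3/q_3 = 337/13
  p_4/q_4 = 17161/662
  p_5/q_5 = 17498/675
q_4 = 662 ≤ 668 < 675 = q_5, so the answer is 17161/662.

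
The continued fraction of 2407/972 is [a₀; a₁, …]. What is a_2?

10

2407 = 2·972 + 463   →  a_0 = 2
972 = 2·463 + 46   →  a_1 = 2
463 = 10·46 + 3   →  a_2 = 10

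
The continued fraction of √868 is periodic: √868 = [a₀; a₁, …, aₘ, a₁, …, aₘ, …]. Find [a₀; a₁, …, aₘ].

[29; 2, 6, 19, 2, 19, 6, 2, 58]

a₀ = ⌊√868⌋ = 29.
With m₀=0, d₀=1 and mₖ₊₁ = dₖaₖ − mₖ, dₖ₊₁ = (n − mₖ₊₁²)/dₖ, aₖ₊₁ = ⌊(a₀+mₖ₊₁)/dₖ₊₁⌋:
  k=1: m=29, d=27, a=2
  k=2: m=25, d=9, a=6
  k=3: m=29, d=3, a=19
  k=4: m=28, d=28, a=2
  k=5: m=28, d=3, a=19
  k=6: m=29, d=9, a=6
  k=7: m=25, d=27, a=2
  k=8: m=29, d=1, a=58
d=1 and a=2a₀=58 at k=8, so the next step gives (m, d) = (29, 27) again — its k=1 value — and the period has length 8.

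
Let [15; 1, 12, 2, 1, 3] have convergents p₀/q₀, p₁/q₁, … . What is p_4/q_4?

Using pₖ = aₖpₖ₋₁ + pₖ₋₂, qₖ = aₖqₖ₋₁ + qₖ₋₂ (with p₋₁=1, p₋₂=0, q₋₁=0, q₋₂=1):
  k=0: a=15, p=15, q=1
  k=1: a=1, p=16, q=1
  k=2: a=12, p=207, q=13
  k=3: a=2, p=430, q=27
  k=4: a=1, p=637, q=40

637/40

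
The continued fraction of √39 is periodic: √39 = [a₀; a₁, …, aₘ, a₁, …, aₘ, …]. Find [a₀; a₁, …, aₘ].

[6; 4, 12]

a₀ = ⌊√39⌋ = 6.
With m₀=0, d₀=1 and mₖ₊₁ = dₖaₖ − mₖ, dₖ₊₁ = (n − mₖ₊₁²)/dₖ, aₖ₊₁ = ⌊(a₀+mₖ₊₁)/dₖ₊₁⌋:
  k=1: m=6, d=3, a=4
  k=2: m=6, d=1, a=12
d=1 and a=2a₀=12 at k=2, so the next step gives (m, d) = (6, 3) again — its k=1 value — and the period has length 2.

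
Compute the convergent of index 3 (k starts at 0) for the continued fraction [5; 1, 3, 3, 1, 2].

Using pₖ = aₖpₖ₋₁ + pₖ₋₂, qₖ = aₖqₖ₋₁ + qₖ₋₂ (with p₋₁=1, p₋₂=0, q₋₁=0, q₋₂=1):
  k=0: a=5, p=5, q=1
  k=1: a=1, p=6, q=1
  k=2: a=3, p=23, q=4
  k=3: a=3, p=75, q=13

75/13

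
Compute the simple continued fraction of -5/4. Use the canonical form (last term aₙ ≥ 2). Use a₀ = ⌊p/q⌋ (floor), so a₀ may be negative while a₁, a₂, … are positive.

-5 = -2·4 + 3
4 = 1·3 + 1
3 = 3·1 + 0  (stop)
So -5/4 = [-2; 1, 3].

[-2; 1, 3]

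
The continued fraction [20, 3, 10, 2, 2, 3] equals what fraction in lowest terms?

11137/548

Using pₖ = aₖpₖ₋₁ + pₖ₋₂ and qₖ = aₖqₖ₋₁ + qₖ₋₂:
  k=0: a=20, p=20, q=1
  k=1: a=3, p=61, q=3
  k=2: a=10, p=630, q=31
  k=3: a=2, p=1321, q=65
  k=4: a=2, p=3272, q=161
  k=5: a=3, p=11137, q=548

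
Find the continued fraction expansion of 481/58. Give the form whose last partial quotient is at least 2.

481 = 8×58 + 17
58 = 3×17 + 7
17 = 2×7 + 3
7 = 2×3 + 1
3 = 3×1 + 0  (stop)
So 481/58 = [8; 3, 2, 2, 3].

[8; 3, 2, 2, 3]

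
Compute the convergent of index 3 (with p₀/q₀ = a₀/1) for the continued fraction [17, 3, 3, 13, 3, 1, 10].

Using pₖ = aₖpₖ₋₁ + pₖ₋₂, qₖ = aₖqₖ₋₁ + qₖ₋₂ (with p₋₁=1, p₋₂=0, q₋₁=0, q₋₂=1):
  k=0: a=17, p=17, q=1
  k=1: a=3, p=52, q=3
  k=2: a=3, p=173, q=10
  k=3: a=13, p=2301, q=133

2301/133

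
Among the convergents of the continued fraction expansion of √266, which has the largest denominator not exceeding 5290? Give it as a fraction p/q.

√266 = [16; 3, 4, 3, 32, …] (period length 4).
Convergents:
  p_0/q_0 = 16/1
  p_1/q_1 = 49/3
  p_2/q_2 = 212/13
  p_3/q_3 = 685/42
  p_4/q_4 = 22132/1357
  p_5/q_5 = 67081/4113
  p_6/q_6 = 290456/17809
q_5 = 4113 ≤ 5290 < 17809 = q_6, so the answer is 67081/4113.

67081/4113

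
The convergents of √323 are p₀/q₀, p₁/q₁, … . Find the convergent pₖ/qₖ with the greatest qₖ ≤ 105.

647/36

√323 = [17; 1, 34, …] (period length 2).
Convergents:
  p_0/q_0 = 17/1
  p_1/q_1 = 18/1
  p_2/q_2 = 629/35
  p_3/q_3 = 647/36
  p_4/q_4 = 22627/1259
q_3 = 36 ≤ 105 < 1259 = q_4, so the answer is 647/36.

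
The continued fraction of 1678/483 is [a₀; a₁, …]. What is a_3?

6

1678 = 3·483 + 229   →  a_0 = 3
483 = 2·229 + 25   →  a_1 = 2
229 = 9·25 + 4   →  a_2 = 9
25 = 6·4 + 1   →  a_3 = 6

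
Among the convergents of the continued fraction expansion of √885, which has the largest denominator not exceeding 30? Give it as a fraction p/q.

119/4

√885 = [29; 1, 2, 1, 58, …] (period length 4).
Convergents:
  p_0/q_0 = 29/1
  p_1/q_1 = 30/1
  p_2/q_2 = 89/3
  p_3/q_3 = 119/4
  p_4/q_4 = 6991/235
q_3 = 4 ≤ 30 < 235 = q_4, so the answer is 119/4.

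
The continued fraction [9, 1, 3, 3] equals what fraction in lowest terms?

127/13

Fold from the inside: start with 3/1.
  3 + 1/3 = 10/3
  1 + 3/10 = 13/10
  9 + 10/13 = 127/13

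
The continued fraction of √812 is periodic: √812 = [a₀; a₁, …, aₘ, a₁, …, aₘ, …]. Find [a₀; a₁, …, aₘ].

a₀ = ⌊√812⌋ = 28.
With m₀=0, d₀=1 and mₖ₊₁ = dₖaₖ − mₖ, dₖ₊₁ = (n − mₖ₊₁²)/dₖ, aₖ₊₁ = ⌊(a₀+mₖ₊₁)/dₖ₊₁⌋:
  k=1: m=28, d=28, a=2
  k=2: m=28, d=1, a=56
d=1 and a=2a₀=56 at k=2, so the next step gives (m, d) = (28, 28) again — its k=1 value — and the period has length 2.

[28; 2, 56]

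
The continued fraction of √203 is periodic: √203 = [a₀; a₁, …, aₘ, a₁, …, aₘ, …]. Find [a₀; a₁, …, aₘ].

a₀ = ⌊√203⌋ = 14.
With m₀=0, d₀=1 and mₖ₊₁ = dₖaₖ − mₖ, dₖ₊₁ = (n − mₖ₊₁²)/dₖ, aₖ₊₁ = ⌊(a₀+mₖ₊₁)/dₖ₊₁⌋:
  k=1: m=14, d=7, a=4
  k=2: m=14, d=1, a=28
d=1 and a=2a₀=28 at k=2, so the next step gives (m, d) = (14, 7) again — its k=1 value — and the period has length 2.

[14; 4, 28]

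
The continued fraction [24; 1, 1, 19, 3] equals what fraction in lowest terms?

2917/119

Fold from the inside: start with 3/1.
  19 + 1/3 = 58/3
  1 + 3/58 = 61/58
  1 + 58/61 = 119/61
  24 + 61/119 = 2917/119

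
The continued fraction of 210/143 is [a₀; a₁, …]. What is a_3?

2

210 = 1·143 + 67   →  a_0 = 1
143 = 2·67 + 9   →  a_1 = 2
67 = 7·9 + 4   →  a_2 = 7
9 = 2·4 + 1   →  a_3 = 2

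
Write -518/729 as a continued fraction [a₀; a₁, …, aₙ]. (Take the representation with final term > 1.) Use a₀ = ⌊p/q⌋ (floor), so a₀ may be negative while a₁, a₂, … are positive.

[-1; 3, 2, 5, 19]

-518 = -1·729 + 211
729 = 3·211 + 96
211 = 2·96 + 19
96 = 5·19 + 1
19 = 19·1 + 0  (stop)
So -518/729 = [-1; 3, 2, 5, 19].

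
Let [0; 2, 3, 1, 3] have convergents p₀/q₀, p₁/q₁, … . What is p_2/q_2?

Using pₖ = aₖpₖ₋₁ + pₖ₋₂, qₖ = aₖqₖ₋₁ + qₖ₋₂ (with p₋₁=1, p₋₂=0, q₋₁=0, q₋₂=1):
  k=0: a=0, p=0, q=1
  k=1: a=2, p=1, q=2
  k=2: a=3, p=3, q=7

3/7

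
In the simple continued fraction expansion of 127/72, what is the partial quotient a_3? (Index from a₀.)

127 = 1·72 + 55   →  a_0 = 1
72 = 1·55 + 17   →  a_1 = 1
55 = 3·17 + 4   →  a_2 = 3
17 = 4·4 + 1   →  a_3 = 4

4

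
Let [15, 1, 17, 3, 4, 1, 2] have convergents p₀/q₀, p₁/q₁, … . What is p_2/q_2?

287/18

Using pₖ = aₖpₖ₋₁ + pₖ₋₂, qₖ = aₖqₖ₋₁ + qₖ₋₂ (with p₋₁=1, p₋₂=0, q₋₁=0, q₋₂=1):
  k=0: a=15, p=15, q=1
  k=1: a=1, p=16, q=1
  k=2: a=17, p=287, q=18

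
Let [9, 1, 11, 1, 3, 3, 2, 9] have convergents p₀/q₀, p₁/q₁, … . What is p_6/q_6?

3800/383

Using pₖ = aₖpₖ₋₁ + pₖ₋₂, qₖ = aₖqₖ₋₁ + qₖ₋₂ (with p₋₁=1, p₋₂=0, q₋₁=0, q₋₂=1):
  k=0: a=9, p=9, q=1
  k=1: a=1, p=10, q=1
  k=2: a=11, p=119, q=12
  k=3: a=1, p=129, q=13
  k=4: a=3, p=506, q=51
  k=5: a=3, p=1647, q=166
  k=6: a=2, p=3800, q=383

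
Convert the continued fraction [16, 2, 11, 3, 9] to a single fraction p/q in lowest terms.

10909/662

Using pₖ = aₖpₖ₋₁ + pₖ₋₂ and qₖ = aₖqₖ₋₁ + qₖ₋₂:
  k=0: a=16, p=16, q=1
  k=1: a=2, p=33, q=2
  k=2: a=11, p=379, q=23
  k=3: a=3, p=1170, q=71
  k=4: a=9, p=10909, q=662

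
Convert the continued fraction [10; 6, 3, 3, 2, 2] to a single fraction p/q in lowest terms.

Fold from the inside: start with 2/1.
  2 + 1/2 = 5/2
  3 + 2/5 = 17/5
  3 + 5/17 = 56/17
  6 + 17/56 = 353/56
  10 + 56/353 = 3586/353

3586/353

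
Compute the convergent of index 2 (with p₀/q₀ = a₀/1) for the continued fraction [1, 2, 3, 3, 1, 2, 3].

Using pₖ = aₖpₖ₋₁ + pₖ₋₂, qₖ = aₖqₖ₋₁ + qₖ₋₂ (with p₋₁=1, p₋₂=0, q₋₁=0, q₋₂=1):
  k=0: a=1, p=1, q=1
  k=1: a=2, p=3, q=2
  k=2: a=3, p=10, q=7

10/7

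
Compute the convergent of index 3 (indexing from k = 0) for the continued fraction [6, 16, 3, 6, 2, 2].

1879/310

Using pₖ = aₖpₖ₋₁ + pₖ₋₂, qₖ = aₖqₖ₋₁ + qₖ₋₂ (with p₋₁=1, p₋₂=0, q₋₁=0, q₋₂=1):
  k=0: a=6, p=6, q=1
  k=1: a=16, p=97, q=16
  k=2: a=3, p=297, q=49
  k=3: a=6, p=1879, q=310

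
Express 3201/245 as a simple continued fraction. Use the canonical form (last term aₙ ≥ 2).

[13; 15, 3, 5]

3201 = 13*245 + 16
245 = 15*16 + 5
16 = 3*5 + 1
5 = 5*1 + 0  (stop)
So 3201/245 = [13; 15, 3, 5].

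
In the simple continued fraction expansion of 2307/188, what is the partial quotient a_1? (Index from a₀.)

2307 = 12·188 + 51   →  a_0 = 12
188 = 3·51 + 35   →  a_1 = 3

3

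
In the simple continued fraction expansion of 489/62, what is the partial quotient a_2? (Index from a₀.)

7

489 = 7·62 + 55   →  a_0 = 7
62 = 1·55 + 7   →  a_1 = 1
55 = 7·7 + 6   →  a_2 = 7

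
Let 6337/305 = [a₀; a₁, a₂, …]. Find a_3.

6337 = 20·305 + 237   →  a_0 = 20
305 = 1·237 + 68   →  a_1 = 1
237 = 3·68 + 33   →  a_2 = 3
68 = 2·33 + 2   →  a_3 = 2

2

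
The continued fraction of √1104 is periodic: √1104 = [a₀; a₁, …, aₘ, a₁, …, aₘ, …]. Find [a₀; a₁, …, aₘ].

a₀ = ⌊√1104⌋ = 33.
With m₀=0, d₀=1 and mₖ₊₁ = dₖaₖ − mₖ, dₖ₊₁ = (n − mₖ₊₁²)/dₖ, aₖ₊₁ = ⌊(a₀+mₖ₊₁)/dₖ₊₁⌋:
  k=1: m=33, d=15, a=4
  k=2: m=27, d=25, a=2
  k=3: m=23, d=23, a=2
  k=4: m=23, d=25, a=2
  k=5: m=27, d=15, a=4
  k=6: m=33, d=1, a=66
d=1 and a=2a₀=66 at k=6, so the next step gives (m, d) = (33, 15) again — its k=1 value — and the period has length 6.

[33; 4, 2, 2, 2, 4, 66]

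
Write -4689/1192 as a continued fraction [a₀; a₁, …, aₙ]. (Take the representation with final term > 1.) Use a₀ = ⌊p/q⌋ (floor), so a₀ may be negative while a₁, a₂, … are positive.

-4689 = -4×1192 + 79
1192 = 15×79 + 7
79 = 11×7 + 2
7 = 3×2 + 1
2 = 2×1 + 0  (stop)
So -4689/1192 = [-4; 15, 11, 3, 2].

[-4; 15, 11, 3, 2]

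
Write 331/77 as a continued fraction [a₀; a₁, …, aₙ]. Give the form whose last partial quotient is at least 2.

[4; 3, 2, 1, 7]

331 = 4*77 + 23
77 = 3*23 + 8
23 = 2*8 + 7
8 = 1*7 + 1
7 = 7*1 + 0  (stop)
So 331/77 = [4; 3, 2, 1, 7].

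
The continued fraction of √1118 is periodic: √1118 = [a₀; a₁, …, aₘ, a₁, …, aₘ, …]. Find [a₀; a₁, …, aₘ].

[33; 2, 3, 2, 3, 2, 66]

a₀ = ⌊√1118⌋ = 33.
With m₀=0, d₀=1 and mₖ₊₁ = dₖaₖ − mₖ, dₖ₊₁ = (n − mₖ₊₁²)/dₖ, aₖ₊₁ = ⌊(a₀+mₖ₊₁)/dₖ₊₁⌋:
  k=1: m=33, d=29, a=2
  k=2: m=25, d=17, a=3
  k=3: m=26, d=26, a=2
  k=4: m=26, d=17, a=3
  k=5: m=25, d=29, a=2
  k=6: m=33, d=1, a=66
d=1 and a=2a₀=66 at k=6, so the next step gives (m, d) = (33, 29) again — its k=1 value — and the period has length 6.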